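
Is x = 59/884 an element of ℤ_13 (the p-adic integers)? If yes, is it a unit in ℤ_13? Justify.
x ∉ ℤ_13 (v_13(x) = -1 < 0)

ℤ_13 = {x ∈ ℚ_13 : v_13(x) ≥ 0} and ℤ_13^× = {x ∈ ℤ_13 : v_13(x) = 0}. Here v_13(59/884) = v_13(num) − v_13(den) = -1; compare against these criteria.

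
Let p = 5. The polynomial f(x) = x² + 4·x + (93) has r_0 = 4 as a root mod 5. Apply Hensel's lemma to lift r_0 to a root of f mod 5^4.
r_3 = 254 (mod 625)

Hensel: r_{i+1} = r_i − f(r_i)·(f′(r_i))^{-1} mod 5^{i+2}, f′(x) = 2x + 4. Iterate:
  r_0 = 4 (mod 5)
  r_1 = 4 (mod 25)
  r_2 = 4 (mod 125)
  r_3 = 254 (mod 625)
Final: r = 254 satisfies f(r) ≡ 0 mod 5^4.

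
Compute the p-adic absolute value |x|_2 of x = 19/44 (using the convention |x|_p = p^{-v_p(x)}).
|19/44|_2 = 4

Step 1 — compute v_2(x) by factoring powers of 2 out of the numerator and denominator: v_2(19/44) = -2. Step 2 — apply |x|_p = p^{-v_p(x)} = 2^{2} = 4.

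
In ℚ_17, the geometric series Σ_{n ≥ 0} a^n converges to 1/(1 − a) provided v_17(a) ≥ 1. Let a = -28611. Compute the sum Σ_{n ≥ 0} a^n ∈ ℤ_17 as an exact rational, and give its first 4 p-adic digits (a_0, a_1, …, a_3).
Σ a^n = 1/(1 − a) = 1/28612;  first 4 digits = (1, 0, 3, 11)

v_17(a) = 2 ≥ 1, so the series converges in ℤ_17 to 1/(1 − a) = 1/(1 − (-28611)) = 1/28612. Expand this rational in ℤ_17: compute digits iteratively via d_i = x_i mod 17, x_{i+1} = (x_i − d_i)/17. The first 4 digits are (1, 0, 3, 11).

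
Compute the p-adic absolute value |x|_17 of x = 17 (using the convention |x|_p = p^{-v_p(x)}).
|17|_17 = 1/17

Step 1 — compute v_17(x) by factoring powers of 17 out of the numerator and denominator: v_17(17) = 1. Step 2 — apply |x|_p = p^{-v_p(x)} = 17^{-1} = 1/17.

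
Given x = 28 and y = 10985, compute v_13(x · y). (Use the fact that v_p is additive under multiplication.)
v_13(307580) = 3

v_p(x) = 0 (factor: 28 = 13^0 · 28); v_p(y) = 3 (factor: 10985 = 13^3 · 5). Additivity: v_p(xy) = v_p(x) + v_p(y) = 0 + 3 = 3. (Direct check: xy = 307580 = 13^3 · (140).)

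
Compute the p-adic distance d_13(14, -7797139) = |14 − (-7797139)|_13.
d_13(14, -7797139) = 1/371293

Step 1 — x − y = 14 − (-7797139) = 7797153. Step 2 — v_13(7797153) = 5 (factor: 7797153 = (13^5 · 21); the sign does not affect v_p). Step 3 — |x − y|_13 = 13^{-5} = 1/371293.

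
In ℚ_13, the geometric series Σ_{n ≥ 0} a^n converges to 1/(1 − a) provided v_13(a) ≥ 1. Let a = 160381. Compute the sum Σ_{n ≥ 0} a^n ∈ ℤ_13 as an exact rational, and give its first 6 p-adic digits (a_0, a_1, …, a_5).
Σ a^n = 1/(1 − a) = -1/160380;  first 6 digits = (1, 0, 0, 8, 5, 0)

v_13(a) = 3 ≥ 1, so the series converges in ℤ_13 to 1/(1 − a) = 1/(1 − 160381) = -1/160380. Expand this rational in ℤ_13: compute digits iteratively via d_i = x_i mod 13, x_{i+1} = (x_i − d_i)/13. The first 6 digits are (1, 0, 0, 8, 5, 0).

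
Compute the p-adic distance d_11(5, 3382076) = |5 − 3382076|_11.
d_11(5, 3382076) = 1/161051

Step 1 — x − y = 5 − 3382076 = -3382071. Step 2 — v_11(-3382071) = 5 (factor: -3382071 = −(11^5 · 21); the sign does not affect v_p). Step 3 — |x − y|_11 = 11^{-5} = 1/161051.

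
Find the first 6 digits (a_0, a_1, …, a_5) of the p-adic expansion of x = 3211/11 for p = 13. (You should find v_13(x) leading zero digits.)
(a_0, …, a_5) = (0, 0, 10, 10, 11, 5)

v_13(3211/11) = 2, so a_0 = ... = a_1 = 0. Factor out: x = 13^2 · u with u = 19/11 a unit in ℤ_13. Expand u iteratively via a_{v+i} = u_i mod 13, u_{i+1} = (u_i − a_{v+i})/13:
  u_0 = 19/11;  a_2 = 10;  u_1 = (u_0 − 10)/13 = -7/11
  u_1 = -7/11;  a_3 = 10;  u_2 = (u_1 − 10)/13 = -9/11
  u_2 = -9/11;  a_4 = 11;  u_3 = (u_2 − 11)/13 = -10/11
  u_3 = -10/11;  a_5 = 5;  u_4 = (u_3 − 5)/13 = -5/11
Digits: (0, 0, 10, 10, 11, 5).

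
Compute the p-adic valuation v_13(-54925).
v_13(-54925) = 3

v_13(n) is the largest exponent k such that 13^k divides n. Factor out: -54925 = -13^3 · 25. (Sign doesn't affect v_p.) So v_13(-54925) = 3.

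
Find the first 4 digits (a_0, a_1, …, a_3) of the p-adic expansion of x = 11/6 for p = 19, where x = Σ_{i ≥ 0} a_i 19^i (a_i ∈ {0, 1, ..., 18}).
(a_0, …, a_3) = (5, 3, 3, 3)

v_19(11/6) = 0 (numerator and denominator both coprime to 19), so x ∈ ℤ_19^×. Compute digits iteratively via a_i = x_i mod 19, x_{i+1} = (x_i − a_i)/19, with x_0 = x:
  x_0 = 11/6;  a_0 = 5;  x_1 = (x_0 − 5)/19 = -1/6
  x_1 = -1/6;  a_1 = 3;  x_2 = (x_1 − 3)/19 = -1/6
  x_2 = -1/6;  a_2 = 3;  x_3 = (x_2 − 3)/19 = -1/6
  x_3 = -1/6;  a_3 = 3;  x_4 = (x_3 − 3)/19 = -1/6
Digits: (5, 3, 3, 3).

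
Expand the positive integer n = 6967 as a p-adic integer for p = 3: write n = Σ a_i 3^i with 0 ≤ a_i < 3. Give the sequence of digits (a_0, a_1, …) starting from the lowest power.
(a_0, a_1, …) = (1, 0, 0, 0, 2, 1, 0, 0, 1)

Repeated division by 3 gives the digits low-to-high: 6967 = 1 + 2·3^4 + 1·3^5 + 1·3^8. Digit sequence: (1, 0, 0, 0, 2, 1, 0, 0, 1).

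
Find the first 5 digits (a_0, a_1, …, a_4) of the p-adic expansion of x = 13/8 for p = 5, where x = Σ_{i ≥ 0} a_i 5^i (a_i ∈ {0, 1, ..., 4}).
(a_0, …, a_4) = (1, 2, 4, 1, 4)

v_5(13/8) = 0 (numerator and denominator both coprime to 5), so x ∈ ℤ_5^×. Compute digits iteratively via a_i = x_i mod 5, x_{i+1} = (x_i − a_i)/5, with x_0 = x:
  x_0 = 13/8;  a_0 = 1;  x_1 = (x_0 − 1)/5 = 1/8
  x_1 = 1/8;  a_1 = 2;  x_2 = (x_1 − 2)/5 = -3/8
  x_2 = -3/8;  a_2 = 4;  x_3 = (x_2 − 4)/5 = -7/8
  x_3 = -7/8;  a_3 = 1;  x_4 = (x_3 − 1)/5 = -3/8
  x_4 = -3/8;  a_4 = 4;  x_5 = (x_4 − 4)/5 = -7/8
Digits: (1, 2, 4, 1, 4).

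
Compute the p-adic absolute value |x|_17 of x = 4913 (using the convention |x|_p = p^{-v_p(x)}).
|4913|_17 = 1/4913

Step 1 — compute v_17(x) by factoring powers of 17 out of the numerator and denominator: v_17(4913) = 3. Step 2 — apply |x|_p = p^{-v_p(x)} = 17^{-3} = 1/4913.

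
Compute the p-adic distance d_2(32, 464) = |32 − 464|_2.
d_2(32, 464) = 1/16

Step 1 — x − y = 32 − 464 = -432. Step 2 — v_2(-432) = 4 (factor: -432 = −(2^4 · 27); the sign does not affect v_p). Step 3 — |x − y|_2 = 2^{-4} = 1/16.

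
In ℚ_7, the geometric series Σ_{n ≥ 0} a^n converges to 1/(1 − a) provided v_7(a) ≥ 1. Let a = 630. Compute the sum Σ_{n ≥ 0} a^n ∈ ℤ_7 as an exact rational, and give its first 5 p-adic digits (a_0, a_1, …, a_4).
Σ a^n = 1/(1 − a) = -1/629;  first 5 digits = (1, 6, 6, 2, 2)

v_7(a) = 1 ≥ 1, so the series converges in ℤ_7 to 1/(1 − a) = 1/(1 − 630) = -1/629. Expand this rational in ℤ_7: compute digits iteratively via d_i = x_i mod 7, x_{i+1} = (x_i − d_i)/7. The first 5 digits are (1, 6, 6, 2, 2).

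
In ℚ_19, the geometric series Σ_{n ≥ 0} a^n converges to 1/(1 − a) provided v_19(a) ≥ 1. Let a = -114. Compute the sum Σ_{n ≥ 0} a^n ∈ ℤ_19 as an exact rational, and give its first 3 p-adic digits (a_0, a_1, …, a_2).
Σ a^n = 1/(1 − a) = 1/115;  first 3 digits = (1, 13, 16)

v_19(a) = 1 ≥ 1, so the series converges in ℤ_19 to 1/(1 − a) = 1/(1 − (-114)) = 1/115. Expand this rational in ℤ_19: compute digits iteratively via d_i = x_i mod 19, x_{i+1} = (x_i − d_i)/19. The first 3 digits are (1, 13, 16).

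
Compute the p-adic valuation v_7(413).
v_7(413) = 1

v_7(n) is the largest exponent k such that 7^k divides n. Factor out: 413 = 7^1 · 59. (Sign doesn't affect v_p.) So v_7(413) = 1.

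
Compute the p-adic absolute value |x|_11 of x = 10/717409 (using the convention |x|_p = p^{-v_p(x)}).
|10/717409|_11 = 14641

Step 1 — compute v_11(x) by factoring powers of 11 out of the numerator and denominator: v_11(10/717409) = -4. Step 2 — apply |x|_p = p^{-v_p(x)} = 11^{4} = 14641.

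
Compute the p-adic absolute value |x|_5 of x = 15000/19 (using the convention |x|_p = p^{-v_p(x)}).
|15000/19|_5 = 1/625

Step 1 — compute v_5(x) by factoring powers of 5 out of the numerator and denominator: v_5(15000/19) = 4. Step 2 — apply |x|_p = p^{-v_p(x)} = 5^{-4} = 1/625.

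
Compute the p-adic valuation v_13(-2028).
v_13(-2028) = 2

v_13(n) is the largest exponent k such that 13^k divides n. Factor out: -2028 = -13^2 · 12. (Sign doesn't affect v_p.) So v_13(-2028) = 2.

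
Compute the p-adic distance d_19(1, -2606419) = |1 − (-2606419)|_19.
d_19(1, -2606419) = 1/130321

Step 1 — x − y = 1 − (-2606419) = 2606420. Step 2 — v_19(2606420) = 4 (factor: 2606420 = (19^4 · 20); the sign does not affect v_p). Step 3 — |x − y|_19 = 19^{-4} = 1/130321.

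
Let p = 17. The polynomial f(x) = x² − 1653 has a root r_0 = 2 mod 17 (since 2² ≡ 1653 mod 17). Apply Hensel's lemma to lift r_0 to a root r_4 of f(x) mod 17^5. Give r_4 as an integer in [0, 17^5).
r_4 = 1218188 (mod 1419857)

Hensel's recurrence: r_{i+1} = r_i − f(r_i)·(f′(r_i))^{-1} mod 17^{i+2}, with f′(x) = 2x. Iterate:
  r_0 = 2 (mod 17)
  r_1 = 53 (mod 289)
  r_2 = 4677 (mod 4913)
  r_3 = 48894 (mod 83521)
  r_4 = 1218188 (mod 1419857)
Final: r_4 = 1218188, and one checks f(r_4) ≡ 0 mod 17^5.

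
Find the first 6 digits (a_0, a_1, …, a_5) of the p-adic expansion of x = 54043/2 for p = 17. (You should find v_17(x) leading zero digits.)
(a_0, …, a_5) = (0, 0, 0, 14, 8, 8)

v_17(54043/2) = 3, so a_0 = ... = a_2 = 0. Factor out: x = 17^3 · u with u = 11/2 a unit in ℤ_17. Expand u iteratively via a_{v+i} = u_i mod 17, u_{i+1} = (u_i − a_{v+i})/17:
  u_0 = 11/2;  a_3 = 14;  u_1 = (u_0 − 14)/17 = -1/2
  u_1 = -1/2;  a_4 = 8;  u_2 = (u_1 − 8)/17 = -1/2
  u_2 = -1/2;  a_5 = 8;  u_3 = (u_2 − 8)/17 = -1/2
Digits: (0, 0, 0, 14, 8, 8).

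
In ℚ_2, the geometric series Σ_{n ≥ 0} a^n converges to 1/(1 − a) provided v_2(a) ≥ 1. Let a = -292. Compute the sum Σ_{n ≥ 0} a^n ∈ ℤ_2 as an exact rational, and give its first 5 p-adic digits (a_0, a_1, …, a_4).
Σ a^n = 1/(1 − a) = 1/293;  first 5 digits = (1, 0, 1, 1, 0)

v_2(a) = 2 ≥ 1, so the series converges in ℤ_2 to 1/(1 − a) = 1/(1 − (-292)) = 1/293. Expand this rational in ℤ_2: compute digits iteratively via d_i = x_i mod 2, x_{i+1} = (x_i − d_i)/2. The first 5 digits are (1, 0, 1, 1, 0).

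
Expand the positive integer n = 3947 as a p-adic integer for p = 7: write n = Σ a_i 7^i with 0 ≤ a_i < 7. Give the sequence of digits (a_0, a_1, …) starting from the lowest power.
(a_0, a_1, …) = (6, 3, 3, 4, 1)

Repeated division by 7 gives the digits low-to-high: 3947 = 6 + 3·7^1 + 3·7^2 + 4·7^3 + 1·7^4. Digit sequence: (6, 3, 3, 4, 1).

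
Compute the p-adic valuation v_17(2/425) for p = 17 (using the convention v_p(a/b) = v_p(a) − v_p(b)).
v_17(2/425) = -1

Factor powers of 17 from the numerator and denominator of the reduced fraction: 2 = 17^0 · 2 and 425 = 17^1 · 25. Apply v_p(a/b) = v_p(a) − v_p(b): v_17(2/425) = 0 − 1 = -1.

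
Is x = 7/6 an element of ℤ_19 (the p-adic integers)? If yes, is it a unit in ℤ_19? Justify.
x ∈ ℤ_19^× (unit); v_19(x) = 0

ℤ_19 = {x ∈ ℚ_19 : v_19(x) ≥ 0} and ℤ_19^× = {x ∈ ℤ_19 : v_19(x) = 0}. Here v_19(7/6) = v_19(num) − v_19(den) = 0; compare against these criteria.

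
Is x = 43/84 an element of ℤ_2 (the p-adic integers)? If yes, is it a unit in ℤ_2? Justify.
x ∉ ℤ_2 (v_2(x) = -2 < 0)

ℤ_2 = {x ∈ ℚ_2 : v_2(x) ≥ 0} and ℤ_2^× = {x ∈ ℤ_2 : v_2(x) = 0}. Here v_2(43/84) = v_2(num) − v_2(den) = -2; compare against these criteria.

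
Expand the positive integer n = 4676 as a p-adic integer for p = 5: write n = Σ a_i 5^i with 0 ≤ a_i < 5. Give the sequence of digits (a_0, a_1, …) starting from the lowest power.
(a_0, a_1, …) = (1, 0, 2, 2, 2, 1)

Repeated division by 5 gives the digits low-to-high: 4676 = 1 + 2·5^2 + 2·5^3 + 2·5^4 + 1·5^5. Digit sequence: (1, 0, 2, 2, 2, 1).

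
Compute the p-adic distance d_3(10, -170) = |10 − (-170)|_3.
d_3(10, -170) = 1/9

Step 1 — x − y = 10 − (-170) = 180. Step 2 — v_3(180) = 2 (factor: 180 = (3^2 · 20); the sign does not affect v_p). Step 3 — |x − y|_3 = 3^{-2} = 1/9.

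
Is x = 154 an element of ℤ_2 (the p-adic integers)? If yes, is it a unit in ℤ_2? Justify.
x ∈ ℤ_2 but not a unit; v_2(x) = 1 > 0

ℤ_2 = {x ∈ ℚ_2 : v_2(x) ≥ 0} and ℤ_2^× = {x ∈ ℤ_2 : v_2(x) = 0}. Here v_2(154) = v_2(num) − v_2(den) = 1; compare against these criteria.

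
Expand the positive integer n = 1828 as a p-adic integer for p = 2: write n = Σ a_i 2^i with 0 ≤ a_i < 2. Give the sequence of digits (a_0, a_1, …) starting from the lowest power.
(a_0, a_1, …) = (0, 0, 1, 0, 0, 1, 0, 0, 1, 1, 1)

Repeated division by 2 gives the digits low-to-high: 1828 = 1·2^2 + 1·2^5 + 1·2^8 + 1·2^9 + 1·2^10. Digit sequence: (0, 0, 1, 0, 0, 1, 0, 0, 1, 1, 1).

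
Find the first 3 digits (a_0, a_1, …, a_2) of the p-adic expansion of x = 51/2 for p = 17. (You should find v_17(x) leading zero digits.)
(a_0, …, a_2) = (0, 10, 8)

v_17(51/2) = 1, so a_0 = ... = a_0 = 0. Factor out: x = 17^1 · u with u = 3/2 a unit in ℤ_17. Expand u iteratively via a_{v+i} = u_i mod 17, u_{i+1} = (u_i − a_{v+i})/17:
  u_0 = 3/2;  a_1 = 10;  u_1 = (u_0 − 10)/17 = -1/2
  u_1 = -1/2;  a_2 = 8;  u_2 = (u_1 − 8)/17 = -1/2
Digits: (0, 10, 8).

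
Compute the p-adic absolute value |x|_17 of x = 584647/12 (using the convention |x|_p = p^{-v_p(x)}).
|584647/12|_17 = 1/83521

Step 1 — compute v_17(x) by factoring powers of 17 out of the numerator and denominator: v_17(584647/12) = 4. Step 2 — apply |x|_p = p^{-v_p(x)} = 17^{-4} = 1/83521.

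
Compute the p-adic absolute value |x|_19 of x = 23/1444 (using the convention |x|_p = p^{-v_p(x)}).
|23/1444|_19 = 361

Step 1 — compute v_19(x) by factoring powers of 19 out of the numerator and denominator: v_19(23/1444) = -2. Step 2 — apply |x|_p = p^{-v_p(x)} = 19^{2} = 361.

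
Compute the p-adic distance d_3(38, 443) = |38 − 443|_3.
d_3(38, 443) = 1/81

Step 1 — x − y = 38 − 443 = -405. Step 2 — v_3(-405) = 4 (factor: -405 = −(3^4 · 5); the sign does not affect v_p). Step 3 — |x − y|_3 = 3^{-4} = 1/81.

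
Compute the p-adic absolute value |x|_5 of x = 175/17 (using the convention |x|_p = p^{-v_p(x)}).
|175/17|_5 = 1/25

Step 1 — compute v_5(x) by factoring powers of 5 out of the numerator and denominator: v_5(175/17) = 2. Step 2 — apply |x|_p = p^{-v_p(x)} = 5^{-2} = 1/25.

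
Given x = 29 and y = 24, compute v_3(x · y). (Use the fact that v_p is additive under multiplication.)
v_3(696) = 1

v_p(x) = 0 (factor: 29 = 3^0 · 29); v_p(y) = 1 (factor: 24 = 3^1 · 8). Additivity: v_p(xy) = v_p(x) + v_p(y) = 0 + 1 = 1. (Direct check: xy = 696 = 3^1 · (232).)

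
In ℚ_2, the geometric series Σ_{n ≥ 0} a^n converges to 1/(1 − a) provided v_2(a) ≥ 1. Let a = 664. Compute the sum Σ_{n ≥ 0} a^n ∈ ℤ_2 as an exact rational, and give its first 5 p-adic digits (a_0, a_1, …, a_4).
Σ a^n = 1/(1 − a) = -1/663;  first 5 digits = (1, 0, 0, 1, 1)

v_2(a) = 3 ≥ 1, so the series converges in ℤ_2 to 1/(1 − a) = 1/(1 − 664) = -1/663. Expand this rational in ℤ_2: compute digits iteratively via d_i = x_i mod 2, x_{i+1} = (x_i − d_i)/2. The first 5 digits are (1, 0, 0, 1, 1).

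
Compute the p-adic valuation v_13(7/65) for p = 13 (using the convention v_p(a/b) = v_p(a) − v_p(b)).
v_13(7/65) = -1

Factor powers of 13 from the numerator and denominator of the reduced fraction: 7 = 13^0 · 7 and 65 = 13^1 · 5. Apply v_p(a/b) = v_p(a) − v_p(b): v_13(7/65) = 0 − 1 = -1.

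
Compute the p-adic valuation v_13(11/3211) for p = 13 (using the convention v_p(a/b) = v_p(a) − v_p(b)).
v_13(11/3211) = -2

Factor powers of 13 from the numerator and denominator of the reduced fraction: 11 = 13^0 · 11 and 3211 = 13^2 · 19. Apply v_p(a/b) = v_p(a) − v_p(b): v_13(11/3211) = 0 − 2 = -2.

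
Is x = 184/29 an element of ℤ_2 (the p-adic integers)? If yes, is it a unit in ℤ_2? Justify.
x ∈ ℤ_2 but not a unit; v_2(x) = 3 > 0

ℤ_2 = {x ∈ ℚ_2 : v_2(x) ≥ 0} and ℤ_2^× = {x ∈ ℤ_2 : v_2(x) = 0}. Here v_2(184/29) = v_2(num) − v_2(den) = 3; compare against these criteria.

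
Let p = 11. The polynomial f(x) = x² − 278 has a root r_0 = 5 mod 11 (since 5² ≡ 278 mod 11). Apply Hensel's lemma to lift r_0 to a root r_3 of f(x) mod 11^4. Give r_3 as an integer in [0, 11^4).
r_3 = 2414 (mod 14641)

Hensel's recurrence: r_{i+1} = r_i − f(r_i)·(f′(r_i))^{-1} mod 11^{i+2}, with f′(x) = 2x. Iterate:
  r_0 = 5 (mod 11)
  r_1 = 115 (mod 121)
  r_2 = 1083 (mod 1331)
  r_3 = 2414 (mod 14641)
Final: r_3 = 2414, and one checks f(r_3) ≡ 0 mod 11^4.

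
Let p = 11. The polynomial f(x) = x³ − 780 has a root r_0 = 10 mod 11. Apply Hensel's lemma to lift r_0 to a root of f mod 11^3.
r_2 = 1187 (mod 1331)

Hensel: r_{i+1} = r_i − f(r_i)/f′(r_i) mod 11^{i+2}, where f′(x) = 3x². Iterate:
  r_0 = 10 (mod 11)
  r_1 = 98 (mod 121)
  r_2 = 1187 (mod 1331)
Final: r = 1187 with f(r) ≡ 0 mod 11^3.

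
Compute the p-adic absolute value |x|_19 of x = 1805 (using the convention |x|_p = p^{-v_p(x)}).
|1805|_19 = 1/361

Step 1 — compute v_19(x) by factoring powers of 19 out of the numerator and denominator: v_19(1805) = 2. Step 2 — apply |x|_p = p^{-v_p(x)} = 19^{-2} = 1/361.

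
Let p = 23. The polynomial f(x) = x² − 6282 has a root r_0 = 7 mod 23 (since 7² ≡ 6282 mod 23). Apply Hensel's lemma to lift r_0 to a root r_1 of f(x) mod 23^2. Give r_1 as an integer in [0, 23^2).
r_1 = 490 (mod 529)

Hensel's recurrence: r_{i+1} = r_i − f(r_i)·(f′(r_i))^{-1} mod 23^{i+2}, with f′(x) = 2x. Iterate:
  r_0 = 7 (mod 23)
  r_1 = 490 (mod 529)
Final: r_1 = 490, and one checks f(r_1) ≡ 0 mod 23^2.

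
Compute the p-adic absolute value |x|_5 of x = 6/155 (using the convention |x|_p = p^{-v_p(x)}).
|6/155|_5 = 5

Step 1 — compute v_5(x) by factoring powers of 5 out of the numerator and denominator: v_5(6/155) = -1. Step 2 — apply |x|_p = p^{-v_p(x)} = 5^{1} = 5.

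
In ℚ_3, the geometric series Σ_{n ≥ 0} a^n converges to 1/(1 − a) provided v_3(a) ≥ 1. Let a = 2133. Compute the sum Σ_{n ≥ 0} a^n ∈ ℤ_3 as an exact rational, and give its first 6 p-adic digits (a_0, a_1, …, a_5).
Σ a^n = 1/(1 − a) = -1/2132;  first 6 digits = (1, 0, 0, 1, 2, 2)

v_3(a) = 3 ≥ 1, so the series converges in ℤ_3 to 1/(1 − a) = 1/(1 − 2133) = -1/2132. Expand this rational in ℤ_3: compute digits iteratively via d_i = x_i mod 3, x_{i+1} = (x_i − d_i)/3. The first 6 digits are (1, 0, 0, 1, 2, 2).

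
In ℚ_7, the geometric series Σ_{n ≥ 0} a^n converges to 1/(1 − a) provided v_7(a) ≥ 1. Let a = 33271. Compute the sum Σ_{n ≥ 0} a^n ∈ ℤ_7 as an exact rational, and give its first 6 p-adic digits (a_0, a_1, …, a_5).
Σ a^n = 1/(1 − a) = -1/33270;  first 6 digits = (1, 0, 0, 6, 6, 1)

v_7(a) = 3 ≥ 1, so the series converges in ℤ_7 to 1/(1 − a) = 1/(1 − 33271) = -1/33270. Expand this rational in ℤ_7: compute digits iteratively via d_i = x_i mod 7, x_{i+1} = (x_i − d_i)/7. The first 6 digits are (1, 0, 0, 6, 6, 1).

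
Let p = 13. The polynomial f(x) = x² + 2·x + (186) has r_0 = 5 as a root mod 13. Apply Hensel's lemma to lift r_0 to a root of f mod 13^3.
r_2 = 1409 (mod 2197)

Hensel: r_{i+1} = r_i − f(r_i)·(f′(r_i))^{-1} mod 13^{i+2}, f′(x) = 2x + 2. Iterate:
  r_0 = 5 (mod 13)
  r_1 = 57 (mod 169)
  r_2 = 1409 (mod 2197)
Final: r = 1409 satisfies f(r) ≡ 0 mod 13^3.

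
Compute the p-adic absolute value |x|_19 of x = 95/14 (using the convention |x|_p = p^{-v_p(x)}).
|95/14|_19 = 1/19

Step 1 — compute v_19(x) by factoring powers of 19 out of the numerator and denominator: v_19(95/14) = 1. Step 2 — apply |x|_p = p^{-v_p(x)} = 19^{-1} = 1/19.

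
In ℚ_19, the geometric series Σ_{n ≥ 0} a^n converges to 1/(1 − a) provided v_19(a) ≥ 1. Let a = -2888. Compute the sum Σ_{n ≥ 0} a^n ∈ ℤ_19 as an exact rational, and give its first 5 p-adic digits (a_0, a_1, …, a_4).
Σ a^n = 1/(1 − a) = 1/2889;  first 5 digits = (1, 0, 11, 18, 6)

v_19(a) = 2 ≥ 1, so the series converges in ℤ_19 to 1/(1 − a) = 1/(1 − (-2888)) = 1/2889. Expand this rational in ℤ_19: compute digits iteratively via d_i = x_i mod 19, x_{i+1} = (x_i − d_i)/19. The first 5 digits are (1, 0, 11, 18, 6).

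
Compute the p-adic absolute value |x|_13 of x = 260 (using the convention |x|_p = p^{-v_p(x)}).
|260|_13 = 1/13

Step 1 — compute v_13(x) by factoring powers of 13 out of the numerator and denominator: v_13(260) = 1. Step 2 — apply |x|_p = p^{-v_p(x)} = 13^{-1} = 1/13.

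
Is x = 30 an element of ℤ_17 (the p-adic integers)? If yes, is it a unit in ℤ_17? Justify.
x ∈ ℤ_17^× (unit); v_17(x) = 0

ℤ_17 = {x ∈ ℚ_17 : v_17(x) ≥ 0} and ℤ_17^× = {x ∈ ℤ_17 : v_17(x) = 0}. Here v_17(30) = v_17(num) − v_17(den) = 0; compare against these criteria.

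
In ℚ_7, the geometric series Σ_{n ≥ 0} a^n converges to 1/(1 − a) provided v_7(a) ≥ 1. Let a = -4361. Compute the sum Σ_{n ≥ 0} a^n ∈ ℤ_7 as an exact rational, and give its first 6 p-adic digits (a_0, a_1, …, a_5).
Σ a^n = 1/(1 − a) = 1/4362;  first 6 digits = (1, 0, 2, 1, 2, 4)

v_7(a) = 2 ≥ 1, so the series converges in ℤ_7 to 1/(1 − a) = 1/(1 − (-4361)) = 1/4362. Expand this rational in ℤ_7: compute digits iteratively via d_i = x_i mod 7, x_{i+1} = (x_i − d_i)/7. The first 6 digits are (1, 0, 2, 1, 2, 4).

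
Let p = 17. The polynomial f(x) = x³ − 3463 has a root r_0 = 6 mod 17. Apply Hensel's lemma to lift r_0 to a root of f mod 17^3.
r_2 = 788 (mod 4913)

Hensel: r_{i+1} = r_i − f(r_i)/f′(r_i) mod 17^{i+2}, where f′(x) = 3x². Iterate:
  r_0 = 6 (mod 17)
  r_1 = 210 (mod 289)
  r_2 = 788 (mod 4913)
Final: r = 788 with f(r) ≡ 0 mod 17^3.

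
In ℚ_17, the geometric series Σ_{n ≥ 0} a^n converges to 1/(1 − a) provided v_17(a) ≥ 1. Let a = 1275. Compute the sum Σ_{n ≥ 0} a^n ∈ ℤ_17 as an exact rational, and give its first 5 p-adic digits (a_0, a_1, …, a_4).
Σ a^n = 1/(1 − a) = -1/1274;  first 5 digits = (1, 7, 2, 11, 2)

v_17(a) = 1 ≥ 1, so the series converges in ℤ_17 to 1/(1 − a) = 1/(1 − 1275) = -1/1274. Expand this rational in ℤ_17: compute digits iteratively via d_i = x_i mod 17, x_{i+1} = (x_i − d_i)/17. The first 5 digits are (1, 7, 2, 11, 2).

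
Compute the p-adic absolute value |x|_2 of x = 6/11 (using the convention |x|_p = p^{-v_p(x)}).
|6/11|_2 = 1/2

Step 1 — compute v_2(x) by factoring powers of 2 out of the numerator and denominator: v_2(6/11) = 1. Step 2 — apply |x|_p = p^{-v_p(x)} = 2^{-1} = 1/2.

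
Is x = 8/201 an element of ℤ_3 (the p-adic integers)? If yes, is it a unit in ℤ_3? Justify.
x ∉ ℤ_3 (v_3(x) = -1 < 0)

ℤ_3 = {x ∈ ℚ_3 : v_3(x) ≥ 0} and ℤ_3^× = {x ∈ ℤ_3 : v_3(x) = 0}. Here v_3(8/201) = v_3(num) − v_3(den) = -1; compare against these criteria.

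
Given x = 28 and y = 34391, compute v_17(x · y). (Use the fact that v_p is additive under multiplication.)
v_17(962948) = 3

v_p(x) = 0 (factor: 28 = 17^0 · 28); v_p(y) = 3 (factor: 34391 = 17^3 · 7). Additivity: v_p(xy) = v_p(x) + v_p(y) = 0 + 3 = 3. (Direct check: xy = 962948 = 17^3 · (196).)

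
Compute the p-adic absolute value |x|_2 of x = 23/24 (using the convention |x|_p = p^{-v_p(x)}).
|23/24|_2 = 8

Step 1 — compute v_2(x) by factoring powers of 2 out of the numerator and denominator: v_2(23/24) = -3. Step 2 — apply |x|_p = p^{-v_p(x)} = 2^{3} = 8.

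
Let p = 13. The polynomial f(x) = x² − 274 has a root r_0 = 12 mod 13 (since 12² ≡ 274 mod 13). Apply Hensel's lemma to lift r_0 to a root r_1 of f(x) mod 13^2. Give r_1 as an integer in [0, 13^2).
r_1 = 116 (mod 169)

Hensel's recurrence: r_{i+1} = r_i − f(r_i)·(f′(r_i))^{-1} mod 13^{i+2}, with f′(x) = 2x. Iterate:
  r_0 = 12 (mod 13)
  r_1 = 116 (mod 169)
Final: r_1 = 116, and one checks f(r_1) ≡ 0 mod 13^2.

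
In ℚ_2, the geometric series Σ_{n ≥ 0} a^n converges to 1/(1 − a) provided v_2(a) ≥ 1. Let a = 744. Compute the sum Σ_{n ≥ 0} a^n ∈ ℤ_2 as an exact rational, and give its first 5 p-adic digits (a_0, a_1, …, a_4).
Σ a^n = 1/(1 − a) = -1/743;  first 5 digits = (1, 0, 0, 1, 0)

v_2(a) = 3 ≥ 1, so the series converges in ℤ_2 to 1/(1 − a) = 1/(1 − 744) = -1/743. Expand this rational in ℤ_2: compute digits iteratively via d_i = x_i mod 2, x_{i+1} = (x_i − d_i)/2. The first 5 digits are (1, 0, 0, 1, 0).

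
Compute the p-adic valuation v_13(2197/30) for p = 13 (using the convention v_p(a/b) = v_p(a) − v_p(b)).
v_13(2197/30) = 3

Factor powers of 13 from the numerator and denominator of the reduced fraction: 2197 = 13^3 · 1 and 30 = 13^0 · 30. Apply v_p(a/b) = v_p(a) − v_p(b): v_13(2197/30) = 3 − 0 = 3.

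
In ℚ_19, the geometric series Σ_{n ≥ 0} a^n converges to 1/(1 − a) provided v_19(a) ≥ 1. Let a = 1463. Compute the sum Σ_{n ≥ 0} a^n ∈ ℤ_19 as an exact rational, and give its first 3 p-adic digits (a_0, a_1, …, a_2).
Σ a^n = 1/(1 − a) = -1/1462;  first 3 digits = (1, 1, 5)

v_19(a) = 1 ≥ 1, so the series converges in ℤ_19 to 1/(1 − a) = 1/(1 − 1463) = -1/1462. Expand this rational in ℤ_19: compute digits iteratively via d_i = x_i mod 19, x_{i+1} = (x_i − d_i)/19. The first 3 digits are (1, 1, 5).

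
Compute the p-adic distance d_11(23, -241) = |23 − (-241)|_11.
d_11(23, -241) = 1/11

Step 1 — x − y = 23 − (-241) = 264. Step 2 — v_11(264) = 1 (factor: 264 = (11^1 · 24); the sign does not affect v_p). Step 3 — |x − y|_11 = 11^{-1} = 1/11.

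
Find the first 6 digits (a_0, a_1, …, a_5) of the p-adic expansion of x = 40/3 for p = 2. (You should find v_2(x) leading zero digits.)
(a_0, …, a_5) = (0, 0, 0, 1, 1, 1)

v_2(40/3) = 3, so a_0 = ... = a_2 = 0. Factor out: x = 2^3 · u with u = 5/3 a unit in ℤ_2. Expand u iteratively via a_{v+i} = u_i mod 2, u_{i+1} = (u_i − a_{v+i})/2:
  u_0 = 5/3;  a_3 = 1;  u_1 = (u_0 − 1)/2 = 1/3
  u_1 = 1/3;  a_4 = 1;  u_2 = (u_1 − 1)/2 = -1/3
  u_2 = -1/3;  a_5 = 1;  u_3 = (u_2 − 1)/2 = -2/3
Digits: (0, 0, 0, 1, 1, 1).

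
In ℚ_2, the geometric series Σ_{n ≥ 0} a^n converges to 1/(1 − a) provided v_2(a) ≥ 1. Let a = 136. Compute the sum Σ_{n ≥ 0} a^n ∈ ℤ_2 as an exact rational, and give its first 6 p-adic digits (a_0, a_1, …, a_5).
Σ a^n = 1/(1 − a) = -1/135;  first 6 digits = (1, 0, 0, 1, 0, 0)

v_2(a) = 3 ≥ 1, so the series converges in ℤ_2 to 1/(1 − a) = 1/(1 − 136) = -1/135. Expand this rational in ℤ_2: compute digits iteratively via d_i = x_i mod 2, x_{i+1} = (x_i − d_i)/2. The first 6 digits are (1, 0, 0, 1, 0, 0).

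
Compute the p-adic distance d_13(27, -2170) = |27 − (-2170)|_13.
d_13(27, -2170) = 1/2197

Step 1 — x − y = 27 − (-2170) = 2197. Step 2 — v_13(2197) = 3 (factor: 2197 = (13^3 · 1); the sign does not affect v_p). Step 3 — |x − y|_13 = 13^{-3} = 1/2197.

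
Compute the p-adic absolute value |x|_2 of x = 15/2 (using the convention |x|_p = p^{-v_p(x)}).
|15/2|_2 = 2

Step 1 — compute v_2(x) by factoring powers of 2 out of the numerator and denominator: v_2(15/2) = -1. Step 2 — apply |x|_p = p^{-v_p(x)} = 2^{1} = 2.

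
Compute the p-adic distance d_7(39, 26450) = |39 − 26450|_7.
d_7(39, 26450) = 1/2401

Step 1 — x − y = 39 − 26450 = -26411. Step 2 — v_7(-26411) = 4 (factor: -26411 = −(7^4 · 11); the sign does not affect v_p). Step 3 — |x − y|_7 = 7^{-4} = 1/2401.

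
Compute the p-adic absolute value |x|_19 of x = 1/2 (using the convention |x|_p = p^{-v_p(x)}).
|1/2|_19 = 1

Step 1 — compute v_19(x) by factoring powers of 19 out of the numerator and denominator: v_19(1/2) = 0. Step 2 — apply |x|_p = p^{-v_p(x)} = 19^{0} = 1.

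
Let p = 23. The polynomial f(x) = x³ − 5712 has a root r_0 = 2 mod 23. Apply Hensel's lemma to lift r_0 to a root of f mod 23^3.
r_2 = 2417 (mod 12167)

Hensel: r_{i+1} = r_i − f(r_i)/f′(r_i) mod 23^{i+2}, where f′(x) = 3x². Iterate:
  r_0 = 2 (mod 23)
  r_1 = 301 (mod 529)
  r_2 = 2417 (mod 12167)
Final: r = 2417 with f(r) ≡ 0 mod 23^3.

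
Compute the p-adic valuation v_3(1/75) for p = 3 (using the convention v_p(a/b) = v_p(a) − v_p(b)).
v_3(1/75) = -1

Factor powers of 3 from the numerator and denominator of the reduced fraction: 1 = 3^0 · 1 and 75 = 3^1 · 25. Apply v_p(a/b) = v_p(a) − v_p(b): v_3(1/75) = 0 − 1 = -1.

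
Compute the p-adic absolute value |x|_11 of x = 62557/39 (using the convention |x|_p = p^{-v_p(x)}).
|62557/39|_11 = 1/1331

Step 1 — compute v_11(x) by factoring powers of 11 out of the numerator and denominator: v_11(62557/39) = 3. Step 2 — apply |x|_p = p^{-v_p(x)} = 11^{-3} = 1/1331.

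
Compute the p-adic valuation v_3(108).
v_3(108) = 3

v_3(n) is the largest exponent k such that 3^k divides n. Factor out: 108 = 3^3 · 4. (Sign doesn't affect v_p.) So v_3(108) = 3.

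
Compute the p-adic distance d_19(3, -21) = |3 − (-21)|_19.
d_19(3, -21) = 1

Step 1 — x − y = 3 − (-21) = 24. Step 2 — v_19(24) = 0 (factor: 24 = (19^0 · 24); the sign does not affect v_p). Step 3 — |x − y|_19 = 19^{0} = 1.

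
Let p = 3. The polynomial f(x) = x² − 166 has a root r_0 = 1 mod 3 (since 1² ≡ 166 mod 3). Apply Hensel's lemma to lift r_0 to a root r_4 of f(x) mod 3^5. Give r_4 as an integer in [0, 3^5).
r_4 = 79 (mod 243)

Hensel's recurrence: r_{i+1} = r_i − f(r_i)·(f′(r_i))^{-1} mod 3^{i+2}, with f′(x) = 2x. Iterate:
  r_0 = 1 (mod 3)
  r_1 = 7 (mod 9)
  r_2 = 25 (mod 27)
  r_3 = 79 (mod 81)
  r_4 = 79 (mod 243)
Final: r_4 = 79, and one checks f(r_4) ≡ 0 mod 3^5.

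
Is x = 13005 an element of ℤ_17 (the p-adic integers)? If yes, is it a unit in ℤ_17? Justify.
x ∈ ℤ_17 but not a unit; v_17(x) = 2 > 0

ℤ_17 = {x ∈ ℚ_17 : v_17(x) ≥ 0} and ℤ_17^× = {x ∈ ℤ_17 : v_17(x) = 0}. Here v_17(13005) = v_17(num) − v_17(den) = 2; compare against these criteria.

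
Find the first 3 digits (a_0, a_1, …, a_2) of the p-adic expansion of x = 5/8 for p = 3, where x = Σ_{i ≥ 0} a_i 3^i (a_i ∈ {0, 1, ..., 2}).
(a_0, …, a_2) = (1, 1, 0)

v_3(5/8) = 0 (numerator and denominator both coprime to 3), so x ∈ ℤ_3^×. Compute digits iteratively via a_i = x_i mod 3, x_{i+1} = (x_i − a_i)/3, with x_0 = x:
  x_0 = 5/8;  a_0 = 1;  x_1 = (x_0 − 1)/3 = -1/8
  x_1 = -1/8;  a_1 = 1;  x_2 = (x_1 − 1)/3 = -3/8
  x_2 = -3/8;  a_2 = 0;  x_3 = (x_2 − 0)/3 = -1/8
Digits: (1, 1, 0).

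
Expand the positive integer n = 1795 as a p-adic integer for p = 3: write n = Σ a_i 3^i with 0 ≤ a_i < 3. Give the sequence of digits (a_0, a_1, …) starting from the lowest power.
(a_0, a_1, …) = (1, 1, 1, 0, 1, 1, 2)

Repeated division by 3 gives the digits low-to-high: 1795 = 1 + 1·3^1 + 1·3^2 + 1·3^4 + 1·3^5 + 2·3^6. Digit sequence: (1, 1, 1, 0, 1, 1, 2).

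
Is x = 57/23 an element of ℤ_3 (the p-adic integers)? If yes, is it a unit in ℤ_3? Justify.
x ∈ ℤ_3 but not a unit; v_3(x) = 1 > 0

ℤ_3 = {x ∈ ℚ_3 : v_3(x) ≥ 0} and ℤ_3^× = {x ∈ ℤ_3 : v_3(x) = 0}. Here v_3(57/23) = v_3(num) − v_3(den) = 1; compare against these criteria.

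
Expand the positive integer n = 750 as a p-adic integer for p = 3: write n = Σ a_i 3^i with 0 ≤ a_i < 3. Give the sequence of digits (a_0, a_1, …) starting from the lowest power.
(a_0, a_1, …) = (0, 1, 2, 0, 0, 0, 1)

Repeated division by 3 gives the digits low-to-high: 750 = 1·3^1 + 2·3^2 + 1·3^6. Digit sequence: (0, 1, 2, 0, 0, 0, 1).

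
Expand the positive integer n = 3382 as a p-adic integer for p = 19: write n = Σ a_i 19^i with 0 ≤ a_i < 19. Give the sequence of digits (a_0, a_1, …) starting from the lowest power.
(a_0, a_1, …) = (0, 7, 9)

Repeated division by 19 gives the digits low-to-high: 3382 = 7·19^1 + 9·19^2. Digit sequence: (0, 7, 9).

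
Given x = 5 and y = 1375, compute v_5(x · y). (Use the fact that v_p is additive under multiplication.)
v_5(6875) = 4

v_p(x) = 1 (factor: 5 = 5^1 · 1); v_p(y) = 3 (factor: 1375 = 5^3 · 11). Additivity: v_p(xy) = v_p(x) + v_p(y) = 1 + 3 = 4. (Direct check: xy = 6875 = 5^4 · (11).)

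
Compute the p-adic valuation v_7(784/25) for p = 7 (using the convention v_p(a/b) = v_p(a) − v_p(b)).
v_7(784/25) = 2

Factor powers of 7 from the numerator and denominator of the reduced fraction: 784 = 7^2 · 16 and 25 = 7^0 · 25. Apply v_p(a/b) = v_p(a) − v_p(b): v_7(784/25) = 2 − 0 = 2.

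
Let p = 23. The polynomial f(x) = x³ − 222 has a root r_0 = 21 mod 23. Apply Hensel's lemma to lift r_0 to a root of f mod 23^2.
r_1 = 458 (mod 529)

Hensel: r_{i+1} = r_i − f(r_i)/f′(r_i) mod 23^{i+2}, where f′(x) = 3x². Iterate:
  r_0 = 21 (mod 23)
  r_1 = 458 (mod 529)
Final: r = 458 with f(r) ≡ 0 mod 23^2.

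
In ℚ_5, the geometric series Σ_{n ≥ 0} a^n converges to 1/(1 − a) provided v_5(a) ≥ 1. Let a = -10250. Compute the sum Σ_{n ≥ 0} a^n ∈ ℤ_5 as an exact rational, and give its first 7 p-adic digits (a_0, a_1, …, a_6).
Σ a^n = 1/(1 − a) = 1/10251;  first 7 digits = (1, 0, 0, 3, 3, 1, 3)

v_5(a) = 3 ≥ 1, so the series converges in ℤ_5 to 1/(1 − a) = 1/(1 − (-10250)) = 1/10251. Expand this rational in ℤ_5: compute digits iteratively via d_i = x_i mod 5, x_{i+1} = (x_i − d_i)/5. The first 7 digits are (1, 0, 0, 3, 3, 1, 3).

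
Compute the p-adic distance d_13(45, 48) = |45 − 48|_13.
d_13(45, 48) = 1

Step 1 — x − y = 45 − 48 = -3. Step 2 — v_13(-3) = 0 (factor: -3 = −(13^0 · 3); the sign does not affect v_p). Step 3 — |x − y|_13 = 13^{0} = 1.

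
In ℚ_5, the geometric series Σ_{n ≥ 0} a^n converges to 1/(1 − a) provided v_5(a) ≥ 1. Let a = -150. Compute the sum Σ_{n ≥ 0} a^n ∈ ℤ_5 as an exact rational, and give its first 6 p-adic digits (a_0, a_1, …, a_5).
Σ a^n = 1/(1 − a) = 1/151;  first 6 digits = (1, 0, 4, 3, 0, 2)

v_5(a) = 2 ≥ 1, so the series converges in ℤ_5 to 1/(1 − a) = 1/(1 − (-150)) = 1/151. Expand this rational in ℤ_5: compute digits iteratively via d_i = x_i mod 5, x_{i+1} = (x_i − d_i)/5. The first 6 digits are (1, 0, 4, 3, 0, 2).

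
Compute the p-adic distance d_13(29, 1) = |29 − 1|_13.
d_13(29, 1) = 1

Step 1 — x − y = 29 − 1 = 28. Step 2 — v_13(28) = 0 (factor: 28 = (13^0 · 28); the sign does not affect v_p). Step 3 — |x − y|_13 = 13^{0} = 1.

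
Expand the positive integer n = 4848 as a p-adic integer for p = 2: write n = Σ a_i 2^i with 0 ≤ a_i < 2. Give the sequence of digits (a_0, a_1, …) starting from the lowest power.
(a_0, a_1, …) = (0, 0, 0, 0, 1, 1, 1, 1, 0, 1, 0, 0, 1)

Repeated division by 2 gives the digits low-to-high: 4848 = 1·2^4 + 1·2^5 + 1·2^6 + 1·2^7 + 1·2^9 + 1·2^12. Digit sequence: (0, 0, 0, 0, 1, 1, 1, 1, 0, 1, 0, 0, 1).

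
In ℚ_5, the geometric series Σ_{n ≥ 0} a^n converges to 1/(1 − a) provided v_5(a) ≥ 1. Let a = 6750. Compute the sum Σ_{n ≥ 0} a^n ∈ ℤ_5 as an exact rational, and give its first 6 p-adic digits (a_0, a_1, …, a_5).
Σ a^n = 1/(1 − a) = -1/6749;  first 6 digits = (1, 0, 0, 4, 0, 2)

v_5(a) = 3 ≥ 1, so the series converges in ℤ_5 to 1/(1 − a) = 1/(1 − 6750) = -1/6749. Expand this rational in ℤ_5: compute digits iteratively via d_i = x_i mod 5, x_{i+1} = (x_i − d_i)/5. The first 6 digits are (1, 0, 0, 4, 0, 2).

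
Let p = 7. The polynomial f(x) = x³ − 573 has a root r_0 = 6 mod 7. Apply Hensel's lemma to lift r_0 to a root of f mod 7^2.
r_1 = 27 (mod 49)

Hensel: r_{i+1} = r_i − f(r_i)/f′(r_i) mod 7^{i+2}, where f′(x) = 3x². Iterate:
  r_0 = 6 (mod 7)
  r_1 = 27 (mod 49)
Final: r = 27 with f(r) ≡ 0 mod 7^2.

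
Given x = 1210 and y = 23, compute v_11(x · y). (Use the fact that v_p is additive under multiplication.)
v_11(27830) = 2

v_p(x) = 2 (factor: 1210 = 11^2 · 10); v_p(y) = 0 (factor: 23 = 11^0 · 23). Additivity: v_p(xy) = v_p(x) + v_p(y) = 2 + 0 = 2. (Direct check: xy = 27830 = 11^2 · (230).)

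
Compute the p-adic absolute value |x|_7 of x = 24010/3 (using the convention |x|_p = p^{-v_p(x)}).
|24010/3|_7 = 1/2401

Step 1 — compute v_7(x) by factoring powers of 7 out of the numerator and denominator: v_7(24010/3) = 4. Step 2 — apply |x|_p = p^{-v_p(x)} = 7^{-4} = 1/2401.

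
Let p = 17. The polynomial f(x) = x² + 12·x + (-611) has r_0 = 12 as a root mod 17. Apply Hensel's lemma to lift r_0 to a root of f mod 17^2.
r_1 = 29 (mod 289)

Hensel: r_{i+1} = r_i − f(r_i)·(f′(r_i))^{-1} mod 17^{i+2}, f′(x) = 2x + 12. Iterate:
  r_0 = 12 (mod 17)
  r_1 = 29 (mod 289)
Final: r = 29 satisfies f(r) ≡ 0 mod 17^2.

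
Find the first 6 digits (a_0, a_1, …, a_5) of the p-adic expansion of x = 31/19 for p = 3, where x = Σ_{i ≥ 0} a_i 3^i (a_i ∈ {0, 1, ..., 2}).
(a_0, …, a_5) = (1, 1, 1, 1, 0, 0)

v_3(31/19) = 0 (numerator and denominator both coprime to 3), so x ∈ ℤ_3^×. Compute digits iteratively via a_i = x_i mod 3, x_{i+1} = (x_i − a_i)/3, with x_0 = x:
  x_0 = 31/19;  a_0 = 1;  x_1 = (x_0 − 1)/3 = 4/19
  x_1 = 4/19;  a_1 = 1;  x_2 = (x_1 − 1)/3 = -5/19
  x_2 = -5/19;  a_2 = 1;  x_3 = (x_2 − 1)/3 = -8/19
  x_3 = -8/19;  a_3 = 1;  x_4 = (x_3 − 1)/3 = -9/19
  x_4 = -9/19;  a_4 = 0;  x_5 = (x_4 − 0)/3 = -3/19
  x_5 = -3/19;  a_5 = 0;  x_6 = (x_5 − 0)/3 = -1/19
Digits: (1, 1, 1, 1, 0, 0).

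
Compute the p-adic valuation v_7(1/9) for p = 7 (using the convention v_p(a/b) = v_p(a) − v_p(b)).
v_7(1/9) = 0

Factor powers of 7 from the numerator and denominator of the reduced fraction: 1 = 7^0 · 1 and 9 = 7^0 · 9. Apply v_p(a/b) = v_p(a) − v_p(b): v_7(1/9) = 0 − 0 = 0.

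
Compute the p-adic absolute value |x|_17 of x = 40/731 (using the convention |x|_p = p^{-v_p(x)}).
|40/731|_17 = 17

Step 1 — compute v_17(x) by factoring powers of 17 out of the numerator and denominator: v_17(40/731) = -1. Step 2 — apply |x|_p = p^{-v_p(x)} = 17^{1} = 17.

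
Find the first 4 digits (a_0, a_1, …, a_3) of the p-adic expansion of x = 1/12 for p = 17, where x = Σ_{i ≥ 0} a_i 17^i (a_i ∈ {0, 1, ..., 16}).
(a_0, …, a_3) = (10, 15, 9, 15)

v_17(1/12) = 0 (numerator and denominator both coprime to 17), so x ∈ ℤ_17^×. Compute digits iteratively via a_i = x_i mod 17, x_{i+1} = (x_i − a_i)/17, with x_0 = x:
  x_0 = 1/12;  a_0 = 10;  x_1 = (x_0 − 10)/17 = -7/12
  x_1 = -7/12;  a_1 = 15;  x_2 = (x_1 − 15)/17 = -11/12
  x_2 = -11/12;  a_2 = 9;  x_3 = (x_2 − 9)/17 = -7/12
  x_3 = -7/12;  a_3 = 15;  x_4 = (x_3 − 15)/17 = -11/12
Digits: (10, 15, 9, 15).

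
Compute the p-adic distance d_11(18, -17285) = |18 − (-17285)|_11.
d_11(18, -17285) = 1/1331

Step 1 — x − y = 18 − (-17285) = 17303. Step 2 — v_11(17303) = 3 (factor: 17303 = (11^3 · 13); the sign does not affect v_p). Step 3 — |x − y|_11 = 11^{-3} = 1/1331.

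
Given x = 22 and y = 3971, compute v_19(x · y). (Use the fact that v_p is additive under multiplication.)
v_19(87362) = 2

v_p(x) = 0 (factor: 22 = 19^0 · 22); v_p(y) = 2 (factor: 3971 = 19^2 · 11). Additivity: v_p(xy) = v_p(x) + v_p(y) = 0 + 2 = 2. (Direct check: xy = 87362 = 19^2 · (242).)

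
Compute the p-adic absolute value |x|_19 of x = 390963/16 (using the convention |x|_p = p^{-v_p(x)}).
|390963/16|_19 = 1/130321

Step 1 — compute v_19(x) by factoring powers of 19 out of the numerator and denominator: v_19(390963/16) = 4. Step 2 — apply |x|_p = p^{-v_p(x)} = 19^{-4} = 1/130321.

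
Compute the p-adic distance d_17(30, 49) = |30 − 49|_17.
d_17(30, 49) = 1

Step 1 — x − y = 30 − 49 = -19. Step 2 — v_17(-19) = 0 (factor: -19 = −(17^0 · 19); the sign does not affect v_p). Step 3 — |x − y|_17 = 17^{0} = 1.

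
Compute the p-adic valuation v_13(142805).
v_13(142805) = 4

v_13(n) is the largest exponent k such that 13^k divides n. Factor out: 142805 = 13^4 · 5. (Sign doesn't affect v_p.) So v_13(142805) = 4.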